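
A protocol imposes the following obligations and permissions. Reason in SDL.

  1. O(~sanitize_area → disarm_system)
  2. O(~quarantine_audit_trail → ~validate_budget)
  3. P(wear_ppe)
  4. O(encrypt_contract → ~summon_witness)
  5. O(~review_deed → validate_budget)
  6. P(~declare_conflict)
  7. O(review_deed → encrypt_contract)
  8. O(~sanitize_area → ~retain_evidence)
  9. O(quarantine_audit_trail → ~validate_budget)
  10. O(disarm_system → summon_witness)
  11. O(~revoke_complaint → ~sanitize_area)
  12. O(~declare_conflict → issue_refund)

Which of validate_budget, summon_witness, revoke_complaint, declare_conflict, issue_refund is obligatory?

By case analysis on quarantine_audit_trail: premise 9 gives O(quarantine_audit_trail → ~validate_budget) and premise 2 gives O(~quarantine_audit_trail → ~validate_budget), so O(~validate_budget) either way.
Premise 5 is O(~review_deed → validate_budget); contrapositively O(~validate_budget → review_deed). Since O(~validate_budget) holds, K gives O(review_deed).
Applying K to premise 7 (O(review_deed → encrypt_contract)) and O(review_deed) yields O(encrypt_contract).
Premise 4 is O(encrypt_contract → ~summon_witness); since O(encrypt_contract), deontic closure gives O(~summon_witness).
The contrapositive of premise 10 (O(disarm_system → summon_witness)) is O(~summon_witness → ~disarm_system), and O(~summon_witness) is already established, so O(~disarm_system).
Premise 1 is O(~sanitize_area → disarm_system); contrapositively O(~disarm_system → sanitize_area). Since O(~disarm_system) holds, K gives O(sanitize_area).
Premise 11 is O(~revoke_complaint → ~sanitize_area); contrapositively O(sanitize_area → revoke_complaint). Since O(sanitize_area) holds, K gives O(revoke_complaint).
So O(revoke_complaint) holds — revoke_complaint is obligatory. None of the other listed options is made obligatory by any chain of premises.

revoke_complaint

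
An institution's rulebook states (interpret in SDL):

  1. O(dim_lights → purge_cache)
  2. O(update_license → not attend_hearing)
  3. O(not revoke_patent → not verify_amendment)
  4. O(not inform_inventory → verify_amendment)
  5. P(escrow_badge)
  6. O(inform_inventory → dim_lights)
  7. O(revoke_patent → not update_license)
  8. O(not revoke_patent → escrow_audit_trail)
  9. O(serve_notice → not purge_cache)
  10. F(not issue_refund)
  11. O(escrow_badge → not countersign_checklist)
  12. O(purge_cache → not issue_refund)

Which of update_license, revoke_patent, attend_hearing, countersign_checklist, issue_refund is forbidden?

Premise 10 is F(not issue_refund), i.e. O(issue_refund).
Premise 12, O(purge_cache → not issue_refund), contraposes to O(issue_refund → not purge_cache); with O(issue_refund) we get O(not purge_cache).
Premise 1, O(dim_lights → purge_cache), contraposes to O(not purge_cache → not dim_lights); with O(not purge_cache) we get O(not dim_lights).
Premise 6 is O(inform_inventory → dim_lights); contrapositively O(not dim_lights → not inform_inventory). Since O(not dim_lights) holds, K gives O(not inform_inventory).
With premise 4, O(not inform_inventory → verify_amendment), the K-axiom yields O(verify_amendment).
Premise 3 is O(not revoke_patent → not verify_amendment); contrapositively O(verify_amendment → revoke_patent). Since O(verify_amendment) holds, K gives O(revoke_patent).
From O(revoke_patent) and premise 7, O(revoke_patent → not update_license), we obtain O(not update_license).
So O(not update_license) holds, i.e. update_license is forbidden. None of the other listed options is forbidden under the premises.

update_license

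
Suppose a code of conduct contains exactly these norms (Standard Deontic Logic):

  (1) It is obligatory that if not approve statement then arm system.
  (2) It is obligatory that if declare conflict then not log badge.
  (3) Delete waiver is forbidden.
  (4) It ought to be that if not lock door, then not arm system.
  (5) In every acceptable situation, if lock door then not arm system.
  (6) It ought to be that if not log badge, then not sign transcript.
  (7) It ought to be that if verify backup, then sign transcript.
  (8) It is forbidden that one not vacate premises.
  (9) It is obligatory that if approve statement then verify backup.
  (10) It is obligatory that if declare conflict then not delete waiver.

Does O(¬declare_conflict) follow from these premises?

By case analysis on ¬lock_door: premise 4 gives O(¬lock_door → ¬arm_system) and premise 5 gives O(lock_door → ¬arm_system), so O(¬arm_system) either way.
Premise 1, O(¬approve_statement → arm_system), contraposes to O(¬arm_system → approve_statement); with O(¬arm_system) we get O(approve_statement).
From O(approve_statement) and premise 9, O(approve_statement → verify_backup), we obtain O(verify_backup).
From O(verify_backup) and premise 7, O(verify_backup → sign_transcript), we obtain O(sign_transcript).
Premise 6, O(¬log_badge → ¬sign_transcript), contraposes to O(sign_transcript → log_badge); with O(sign_transcript) we get O(log_badge).
Premise 2 is O(declare_conflict → ¬log_badge); contrapositively O(log_badge → ¬declare_conflict). Since O(log_badge) holds, K gives O(¬declare_conflict).
Premises 3, 8, 10 do not contribute to this derivation.
So O(¬declare_conflict) follows.

Yes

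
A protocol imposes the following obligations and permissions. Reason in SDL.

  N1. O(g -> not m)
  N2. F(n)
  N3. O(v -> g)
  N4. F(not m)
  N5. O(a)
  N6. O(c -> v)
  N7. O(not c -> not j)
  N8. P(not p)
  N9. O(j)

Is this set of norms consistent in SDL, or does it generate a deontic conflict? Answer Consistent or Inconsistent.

Premise 4, F(not m), is equivalent to O(m).
Premise 1, O(g -> not m), contraposes to O(m -> not g); with O(m) we get O(not g).
Premise 3 is O(v -> g); contrapositively O(not g -> not v). Since O(not g) holds, K gives O(not v).
The contrapositive of premise 6 (O(c -> v)) is O(not v -> not c), and O(not v) is already established, so O(not c).
From O(not c) and premise 7, O(not c -> not j), we obtain O(not j).
But premise 9 directly asserts O(j).
We now have both O(not j) and O(j) — j is simultaneously obligatory and forbidden, violating the D-axiom.

Inconsistent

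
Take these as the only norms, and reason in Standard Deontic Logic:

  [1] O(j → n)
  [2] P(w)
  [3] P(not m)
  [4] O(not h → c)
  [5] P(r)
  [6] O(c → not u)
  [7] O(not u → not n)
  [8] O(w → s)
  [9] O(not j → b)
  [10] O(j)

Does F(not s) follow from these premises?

No

Premise 8 is O(w → s), but O(w) is not derivable from the premises (the permission P(w) asserts only not O(not w), not O(w)), so it does not yield O(s).
No other premise forces O(s). An ideal world satisfying every premise can still have not s true, so F(not s) is not derivable.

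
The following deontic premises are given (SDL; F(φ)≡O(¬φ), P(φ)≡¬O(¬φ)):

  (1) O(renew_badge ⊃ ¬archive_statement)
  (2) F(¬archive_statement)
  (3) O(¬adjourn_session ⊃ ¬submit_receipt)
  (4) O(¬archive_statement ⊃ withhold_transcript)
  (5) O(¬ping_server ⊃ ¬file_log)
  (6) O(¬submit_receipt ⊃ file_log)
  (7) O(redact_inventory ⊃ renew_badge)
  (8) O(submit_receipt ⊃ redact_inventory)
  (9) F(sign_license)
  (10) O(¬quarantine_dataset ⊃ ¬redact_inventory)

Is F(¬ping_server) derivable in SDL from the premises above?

Premise 2 is F(¬archive_statement), i.e. O(archive_statement).
Premise 1 is O(renew_badge ⊃ ¬archive_statement); contrapositively O(archive_statement ⊃ ¬renew_badge). Since O(archive_statement) holds, K gives O(¬renew_badge).
Premise 7 is O(redact_inventory ⊃ renew_badge); contrapositively O(¬renew_badge ⊃ ¬redact_inventory). Since O(¬renew_badge) holds, K gives O(¬redact_inventory).
Premise 8, O(submit_receipt ⊃ redact_inventory), contraposes to O(¬redact_inventory ⊃ ¬submit_receipt); with O(¬redact_inventory) we get O(¬submit_receipt).
From O(¬submit_receipt) and premise 6, O(¬submit_receipt ⊃ file_log), we obtain O(file_log).
Premise 5, O(¬ping_server ⊃ ¬file_log), contraposes to O(file_log ⊃ ping_server); with O(file_log) we get O(ping_server).
Premises 3, 4, 9, 10 do not contribute to this derivation.
So O(ping_server) holds, i.e. F(¬ping_server). The claim follows.

Yes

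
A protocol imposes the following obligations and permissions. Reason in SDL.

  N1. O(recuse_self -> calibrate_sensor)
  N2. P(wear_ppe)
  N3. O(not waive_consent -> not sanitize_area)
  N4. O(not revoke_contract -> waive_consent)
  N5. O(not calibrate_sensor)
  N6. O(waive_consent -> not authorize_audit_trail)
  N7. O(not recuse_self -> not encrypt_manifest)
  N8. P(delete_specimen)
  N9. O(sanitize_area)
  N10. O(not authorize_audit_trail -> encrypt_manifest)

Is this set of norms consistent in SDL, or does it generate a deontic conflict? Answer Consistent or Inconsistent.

Inconsistent

Premise 9 gives O(sanitize_area).
Premise 3, O(not waive_consent -> not sanitize_area), contraposes to O(sanitize_area -> waive_consent); with O(sanitize_area) we get O(waive_consent).
Premise 6 is O(waive_consent -> not authorize_audit_trail); since O(waive_consent), deontic closure gives O(not authorize_audit_trail).
Premise 10 is O(not authorize_audit_trail -> encrypt_manifest); since O(not authorize_audit_trail), deontic closure gives O(encrypt_manifest).
Premise 7, O(not recuse_self -> not encrypt_manifest), contraposes to O(encrypt_manifest -> recuse_self); with O(encrypt_manifest) we get O(recuse_self).
Premise 1 is O(recuse_self -> calibrate_sensor); since O(recuse_self), deontic closure gives O(calibrate_sensor).
Yet premise 5 states O(not calibrate_sensor).
We now have both O(calibrate_sensor) and O(not calibrate_sensor) — calibrate_sensor is simultaneously obligatory and forbidden, violating the D-axiom.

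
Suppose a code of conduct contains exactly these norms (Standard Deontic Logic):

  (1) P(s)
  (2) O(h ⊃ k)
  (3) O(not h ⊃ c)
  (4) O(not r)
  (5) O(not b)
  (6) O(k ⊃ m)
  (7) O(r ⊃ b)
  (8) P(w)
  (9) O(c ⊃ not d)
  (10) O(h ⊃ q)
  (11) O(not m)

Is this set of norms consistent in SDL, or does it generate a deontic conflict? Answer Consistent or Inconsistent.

Consistent

Premise 7 is O(r ⊃ b), but O(r) is not derivable from the premises, so it does not yield O(b).
So O(b) is not derivable, and the apparent clash with O(not b) does not arise.
A world satisfying every obligation exists (e.g. b=false, c=true, d=false, h=false, k=false, m=false, q=false, r=false, s=false, w=false); no atom is both obligatory and forbidden, so the set is consistent.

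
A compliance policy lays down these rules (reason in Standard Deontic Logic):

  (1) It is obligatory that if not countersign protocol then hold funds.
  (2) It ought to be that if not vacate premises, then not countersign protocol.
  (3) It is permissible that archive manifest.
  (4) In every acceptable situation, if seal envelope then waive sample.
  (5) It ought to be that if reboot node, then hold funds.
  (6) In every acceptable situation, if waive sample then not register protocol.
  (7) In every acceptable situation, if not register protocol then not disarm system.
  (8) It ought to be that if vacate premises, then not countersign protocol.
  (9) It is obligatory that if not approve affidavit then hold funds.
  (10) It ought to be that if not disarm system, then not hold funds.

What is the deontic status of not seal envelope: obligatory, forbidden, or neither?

By case analysis on ¬vacate_premises: premise 2 gives O(¬vacate_premises → ¬countersign_protocol) and premise 8 gives O(vacate_premises → ¬countersign_protocol), so O(¬countersign_protocol) either way.
Premise 1 is O(¬countersign_protocol → hold_funds); since O(¬countersign_protocol), deontic closure gives O(hold_funds).
The contrapositive of premise 10 (O(¬disarm_system → ¬hold_funds)) is O(hold_funds → disarm_system), and O(hold_funds) is already established, so O(disarm_system).
Premise 7, O(¬register_protocol → ¬disarm_system), contraposes to O(disarm_system → register_protocol); with O(disarm_system) we get O(register_protocol).
The contrapositive of premise 6 (O(waive_sample → ¬register_protocol)) is O(register_protocol → ¬waive_sample), and O(register_protocol) is already established, so O(¬waive_sample).
Premise 4, O(seal_envelope → waive_sample), contraposes to O(¬waive_sample → ¬seal_envelope); with O(¬waive_sample) we get O(¬seal_envelope).
Premises 3, 5, 9 do not contribute to this derivation.
Hence ¬seal_envelope is obligatory.

Obligatory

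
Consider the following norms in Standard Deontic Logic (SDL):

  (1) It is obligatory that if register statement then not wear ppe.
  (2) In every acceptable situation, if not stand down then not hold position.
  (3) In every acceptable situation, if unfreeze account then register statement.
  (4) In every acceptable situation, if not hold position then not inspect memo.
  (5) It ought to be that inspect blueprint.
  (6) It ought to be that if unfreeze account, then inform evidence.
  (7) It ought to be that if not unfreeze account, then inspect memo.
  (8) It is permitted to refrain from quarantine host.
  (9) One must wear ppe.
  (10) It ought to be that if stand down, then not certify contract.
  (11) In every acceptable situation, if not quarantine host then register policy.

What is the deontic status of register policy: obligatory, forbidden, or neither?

Premise 11 is O(¬quarantine_host → register_policy), but O(¬quarantine_host) is not derivable from the premises (the permission P(¬quarantine_host) asserts only ¬O(quarantine_host), not O(¬quarantine_host)), so it does not yield O(register_policy).
No premise or chain of K-axiom applications forces O(register_policy), and none forces O(¬register_policy). So register_policy is neither obligatory nor forbidden under these norms.

Neither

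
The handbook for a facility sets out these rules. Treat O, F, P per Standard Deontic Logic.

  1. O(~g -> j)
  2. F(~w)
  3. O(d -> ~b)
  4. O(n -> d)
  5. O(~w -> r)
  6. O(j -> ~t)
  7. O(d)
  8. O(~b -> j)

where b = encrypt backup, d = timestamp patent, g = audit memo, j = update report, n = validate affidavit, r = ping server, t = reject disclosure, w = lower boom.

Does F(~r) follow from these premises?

Premise 5 is O(~w -> r), but O(~w) is not derivable from the premises, so it does not yield O(r).
No other premise forces O(r). An ideal world satisfying every premise can still have ~r true, so F(~r) is not derivable.

No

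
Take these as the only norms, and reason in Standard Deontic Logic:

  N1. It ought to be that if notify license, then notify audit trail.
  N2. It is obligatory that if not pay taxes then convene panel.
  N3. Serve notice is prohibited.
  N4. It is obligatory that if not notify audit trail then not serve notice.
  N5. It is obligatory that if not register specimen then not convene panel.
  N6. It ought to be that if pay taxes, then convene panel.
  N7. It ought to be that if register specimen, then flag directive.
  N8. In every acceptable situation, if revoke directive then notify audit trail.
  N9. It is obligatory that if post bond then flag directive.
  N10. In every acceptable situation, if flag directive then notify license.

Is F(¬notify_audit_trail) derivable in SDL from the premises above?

Premises 2 and 6 are O(¬pay_taxes → convene_panel) and O(pay_taxes → convene_panel); every ideal world satisfies ¬pay_taxes or pay_taxes, so in either case convene_panel holds — hence O(convene_panel).
Premise 5, O(¬register_specimen → ¬convene_panel), contraposes to O(convene_panel → register_specimen); with O(convene_panel) we get O(register_specimen).
From O(register_specimen) and premise 7, O(register_specimen → flag_directive), we obtain O(flag_directive).
From O(flag_directive) and premise 10, O(flag_directive → notify_license), we obtain O(notify_license).
Premise 1 is O(notify_license → notify_audit_trail); since O(notify_license), deontic closure gives O(notify_audit_trail).
Premises 3, 4, 8, 9 do not contribute to this derivation.
So O(notify_audit_trail) holds, i.e. F(¬notify_audit_trail). The claim follows.

Yes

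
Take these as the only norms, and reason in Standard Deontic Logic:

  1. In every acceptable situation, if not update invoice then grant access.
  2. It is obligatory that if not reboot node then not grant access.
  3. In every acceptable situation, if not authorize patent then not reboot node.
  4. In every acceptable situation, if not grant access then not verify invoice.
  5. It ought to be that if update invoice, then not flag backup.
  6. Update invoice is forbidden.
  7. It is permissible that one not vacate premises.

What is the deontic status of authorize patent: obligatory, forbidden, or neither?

Obligatory

Premise 6, F(update_invoice), is equivalent to O(¬update_invoice).
From O(¬update_invoice) and premise 1, O(¬update_invoice → grant_access), we obtain O(grant_access).
The contrapositive of premise 2 (O(¬reboot_node → ¬grant_access)) is O(grant_access → reboot_node), and O(grant_access) is already established, so O(reboot_node).
Premise 3 is O(¬authorize_patent → ¬reboot_node); contrapositively O(reboot_node → authorize_patent). Since O(reboot_node) holds, K gives O(authorize_patent).
Premises 4, 5, 7 do not contribute to this derivation.
Hence authorize_patent is obligatory.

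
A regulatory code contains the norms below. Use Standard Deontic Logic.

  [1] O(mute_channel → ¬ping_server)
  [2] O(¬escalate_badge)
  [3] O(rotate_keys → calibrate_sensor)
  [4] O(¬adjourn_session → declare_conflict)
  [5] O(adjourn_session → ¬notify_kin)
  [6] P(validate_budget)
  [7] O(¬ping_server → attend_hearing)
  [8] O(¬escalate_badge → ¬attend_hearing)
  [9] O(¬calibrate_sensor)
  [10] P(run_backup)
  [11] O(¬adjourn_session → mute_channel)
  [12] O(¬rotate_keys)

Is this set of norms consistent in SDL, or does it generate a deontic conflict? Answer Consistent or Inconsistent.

Consistent

Premise 3 is O(rotate_keys → calibrate_sensor), but O(rotate_keys) is not derivable from the premises, so it does not yield O(calibrate_sensor).
So O(calibrate_sensor) is not derivable, and the apparent clash with O(¬calibrate_sensor) does not arise.
A world satisfying every obligation exists (e.g. adjourn_session=true, attend_hearing=false, calibrate_sensor=false, declare_conflict=false, escalate_badge=false, mute_channel=false, notify_kin=false, ping_server=true, rotate_keys=false, run_backup=false, validate_budget=false); no atom is both obligatory and forbidden, so the set is consistent.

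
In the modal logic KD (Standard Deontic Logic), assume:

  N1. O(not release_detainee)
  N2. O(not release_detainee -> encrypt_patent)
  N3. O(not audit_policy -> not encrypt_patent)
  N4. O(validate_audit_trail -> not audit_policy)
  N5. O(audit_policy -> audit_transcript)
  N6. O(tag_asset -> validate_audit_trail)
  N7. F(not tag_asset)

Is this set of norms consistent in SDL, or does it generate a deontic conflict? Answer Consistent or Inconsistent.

Inconsistent

Premise 7 is F(not tag_asset), i.e. O(tag_asset).
With premise 6, O(tag_asset -> validate_audit_trail), the K-axiom yields O(validate_audit_trail).
Applying K to premise 4 (O(validate_audit_trail -> not audit_policy)) and O(validate_audit_trail) yields O(not audit_policy).
From O(not audit_policy) and premise 3, O(not audit_policy -> not encrypt_patent), we obtain O(not encrypt_patent).
Premise 2 is O(not release_detainee -> encrypt_patent); contrapositively O(not encrypt_patent -> release_detainee). Since O(not encrypt_patent) holds, K gives O(release_detainee).
But premise 1 directly asserts O(not release_detainee).
We now have both O(release_detainee) and O(not release_detainee) — release_detainee is simultaneously obligatory and forbidden, violating the D-axiom.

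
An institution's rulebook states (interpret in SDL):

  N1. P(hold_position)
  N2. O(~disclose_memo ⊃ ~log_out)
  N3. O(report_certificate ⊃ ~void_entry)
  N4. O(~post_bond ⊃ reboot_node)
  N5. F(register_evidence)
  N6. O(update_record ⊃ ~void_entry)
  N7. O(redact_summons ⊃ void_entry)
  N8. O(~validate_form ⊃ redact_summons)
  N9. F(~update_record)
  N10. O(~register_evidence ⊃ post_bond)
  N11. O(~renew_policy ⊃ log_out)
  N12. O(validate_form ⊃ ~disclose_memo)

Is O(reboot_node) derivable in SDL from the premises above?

Premise 4 is O(~post_bond ⊃ reboot_node), but O(~post_bond) is not derivable from the premises, so it does not yield O(reboot_node).
No other premise forces O(reboot_node). An ideal world satisfying every premise can still have reboot_node false, so O(reboot_node) is not derivable.

No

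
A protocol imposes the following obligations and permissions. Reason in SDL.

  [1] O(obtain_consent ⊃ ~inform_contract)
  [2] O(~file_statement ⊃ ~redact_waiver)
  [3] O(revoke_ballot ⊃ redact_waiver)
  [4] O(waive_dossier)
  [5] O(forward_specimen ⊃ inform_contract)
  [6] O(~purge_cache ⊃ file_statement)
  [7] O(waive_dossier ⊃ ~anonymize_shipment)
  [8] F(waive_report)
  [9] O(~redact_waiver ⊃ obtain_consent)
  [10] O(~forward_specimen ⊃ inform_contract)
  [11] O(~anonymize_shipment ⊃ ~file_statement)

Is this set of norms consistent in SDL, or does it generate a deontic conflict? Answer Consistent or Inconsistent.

By case analysis on forward_specimen: premise 5 gives O(forward_specimen ⊃ inform_contract) and premise 10 gives O(~forward_specimen ⊃ inform_contract), so O(inform_contract) either way.
Premise 1, O(obtain_consent ⊃ ~inform_contract), contraposes to O(inform_contract ⊃ ~obtain_consent); with O(inform_contract) we get O(~obtain_consent).
Premise 9, O(~redact_waiver ⊃ obtain_consent), contraposes to O(~obtain_consent ⊃ redact_waiver); with O(~obtain_consent) we get O(redact_waiver).
The contrapositive of premise 2 (O(~file_statement ⊃ ~redact_waiver)) is O(redact_waiver ⊃ file_statement), and O(redact_waiver) is already established, so O(file_statement).
The contrapositive of premise 11 (O(~anonymize_shipment ⊃ ~file_statement)) is O(file_statement ⊃ anonymize_shipment), and O(file_statement) is already established, so O(anonymize_shipment).
Premise 7, O(waive_dossier ⊃ ~anonymize_shipment), contraposes to O(anonymize_shipment ⊃ ~waive_dossier); with O(anonymize_shipment) we get O(~waive_dossier).
Yet premise 4 states O(waive_dossier).
We now have both O(~waive_dossier) and O(waive_dossier) — waive_dossier is simultaneously obligatory and forbidden, violating the D-axiom.

Inconsistent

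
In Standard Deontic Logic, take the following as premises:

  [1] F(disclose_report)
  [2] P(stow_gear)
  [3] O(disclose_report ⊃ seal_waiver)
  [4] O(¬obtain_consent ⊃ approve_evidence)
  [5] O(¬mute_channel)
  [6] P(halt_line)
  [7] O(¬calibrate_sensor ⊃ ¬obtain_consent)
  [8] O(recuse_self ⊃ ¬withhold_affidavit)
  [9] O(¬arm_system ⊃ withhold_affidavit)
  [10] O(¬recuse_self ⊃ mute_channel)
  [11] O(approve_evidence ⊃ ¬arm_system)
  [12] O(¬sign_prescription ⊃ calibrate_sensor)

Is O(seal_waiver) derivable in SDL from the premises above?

Premise 3 is O(disclose_report ⊃ seal_waiver), but O(disclose_report) is not derivable from the premises, so it does not yield O(seal_waiver).
No other premise forces O(seal_waiver). An ideal world satisfying every premise can still have seal_waiver false, so O(seal_waiver) is not derivable.

No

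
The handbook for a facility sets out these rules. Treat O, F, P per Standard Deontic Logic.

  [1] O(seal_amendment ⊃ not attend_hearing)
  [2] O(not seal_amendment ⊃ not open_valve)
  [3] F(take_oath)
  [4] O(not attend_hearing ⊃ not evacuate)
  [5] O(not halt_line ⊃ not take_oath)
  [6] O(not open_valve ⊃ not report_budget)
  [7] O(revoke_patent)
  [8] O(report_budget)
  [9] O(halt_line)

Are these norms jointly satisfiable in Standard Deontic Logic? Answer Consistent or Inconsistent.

Consistent

Premise 5 is O(not halt_line ⊃ not take_oath); even if O(not take_oath) held, inferring O(not halt_line) would be affirming the consequent — invalid.
So O(not halt_line) is not derivable, and the apparent clash with O(halt_line) does not arise.
A world satisfying every obligation exists (e.g. attend_hearing=false, evacuate=false, halt_line=true, open_valve=true, report_budget=true, revoke_patent=true, seal_amendment=true, take_oath=false); no atom is both obligatory and forbidden, so the set is consistent.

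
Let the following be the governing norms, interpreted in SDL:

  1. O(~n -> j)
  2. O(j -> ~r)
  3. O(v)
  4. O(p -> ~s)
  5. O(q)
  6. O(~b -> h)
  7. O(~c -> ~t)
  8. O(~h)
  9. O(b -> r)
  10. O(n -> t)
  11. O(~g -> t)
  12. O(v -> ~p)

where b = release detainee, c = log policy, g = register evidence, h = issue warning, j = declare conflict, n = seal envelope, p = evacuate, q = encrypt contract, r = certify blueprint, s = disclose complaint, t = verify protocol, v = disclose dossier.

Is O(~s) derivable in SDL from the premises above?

No

Premise 4 is O(p -> ~s), but O(p) is not derivable from the premises, so it does not yield O(~s).
No other premise forces O(~s). An ideal world satisfying every premise can still have ~s false, so O(~s) is not derivable.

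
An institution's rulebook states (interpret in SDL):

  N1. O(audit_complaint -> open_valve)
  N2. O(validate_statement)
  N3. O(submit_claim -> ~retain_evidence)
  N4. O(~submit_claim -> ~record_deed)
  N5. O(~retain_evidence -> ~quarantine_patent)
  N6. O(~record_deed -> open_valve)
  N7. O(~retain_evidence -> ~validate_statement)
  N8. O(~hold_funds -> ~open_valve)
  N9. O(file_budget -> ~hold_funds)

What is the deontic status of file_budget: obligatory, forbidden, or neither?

Premise 2 gives O(validate_statement).
Premise 7, O(~retain_evidence -> ~validate_statement), contraposes to O(validate_statement -> retain_evidence); with O(validate_statement) we get O(retain_evidence).
Premise 3 is O(submit_claim -> ~retain_evidence); contrapositively O(retain_evidence -> ~submit_claim). Since O(retain_evidence) holds, K gives O(~submit_claim).
Applying K to premise 4 (O(~submit_claim -> ~record_deed)) and O(~submit_claim) yields O(~record_deed).
Premise 6 is O(~record_deed -> open_valve); since O(~record_deed), deontic closure gives O(open_valve).
Premise 8 is O(~hold_funds -> ~open_valve); contrapositively O(open_valve -> hold_funds). Since O(open_valve) holds, K gives O(hold_funds).
Premise 9 is O(file_budget -> ~hold_funds); contrapositively O(hold_funds -> ~file_budget). Since O(hold_funds) holds, K gives O(~file_budget).
Premises 1, 5 do not contribute to this derivation.
Thus O(~file_budget), which is F(file_budget): file_budget is forbidden.

Forbidden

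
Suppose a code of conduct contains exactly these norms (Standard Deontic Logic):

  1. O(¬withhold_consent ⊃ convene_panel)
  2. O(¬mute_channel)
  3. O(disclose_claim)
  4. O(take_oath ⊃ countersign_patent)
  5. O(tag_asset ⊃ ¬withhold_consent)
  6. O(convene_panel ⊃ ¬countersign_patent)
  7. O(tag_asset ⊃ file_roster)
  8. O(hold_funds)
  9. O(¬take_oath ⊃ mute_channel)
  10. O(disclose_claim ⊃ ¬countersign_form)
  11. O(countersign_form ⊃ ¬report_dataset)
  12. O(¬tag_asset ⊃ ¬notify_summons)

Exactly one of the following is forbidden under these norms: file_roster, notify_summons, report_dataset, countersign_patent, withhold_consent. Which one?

Premise 2 gives O(¬mute_channel).
The contrapositive of premise 9 (O(¬take_oath ⊃ mute_channel)) is O(¬mute_channel ⊃ take_oath), and O(¬mute_channel) is already established, so O(take_oath).
With premise 4, O(take_oath ⊃ countersign_patent), the K-axiom yields O(countersign_patent).
Premise 6, O(convene_panel ⊃ ¬countersign_patent), contraposes to O(countersign_patent ⊃ ¬convene_panel); with O(countersign_patent) we get O(¬convene_panel).
Premise 1 is O(¬withhold_consent ⊃ convene_panel); contrapositively O(¬convene_panel ⊃ withhold_consent). Since O(¬convene_panel) holds, K gives O(withhold_consent).
Premise 5, O(tag_asset ⊃ ¬withhold_consent), contraposes to O(withhold_consent ⊃ ¬tag_asset); with O(withhold_consent) we get O(¬tag_asset).
With premise 12, O(¬tag_asset ⊃ ¬notify_summons), the K-axiom yields O(¬notify_summons).
So O(¬notify_summons) holds, i.e. notify_summons is forbidden. None of the other listed options is forbidden under the premises.

notify_summons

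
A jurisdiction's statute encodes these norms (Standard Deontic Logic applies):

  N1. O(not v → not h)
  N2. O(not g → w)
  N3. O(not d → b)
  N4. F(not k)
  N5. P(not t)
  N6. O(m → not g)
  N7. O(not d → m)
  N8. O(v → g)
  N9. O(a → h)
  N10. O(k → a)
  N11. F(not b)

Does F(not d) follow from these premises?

Yes

Premise 4 is F(not k), i.e. O(k).
Applying K to premise 10 (O(k → a)) and O(k) yields O(a).
With premise 9, O(a → h), the K-axiom yields O(h).
Premise 1 is O(not v → not h); contrapositively O(h → v). Since O(h) holds, K gives O(v).
Premise 8 is O(v → g); since O(v), deontic closure gives O(g).
Premise 6 is O(m → not g); contrapositively O(g → not m). Since O(g) holds, K gives O(not m).
Premise 7 is O(not d → m); contrapositively O(not m → d). Since O(not m) holds, K gives O(d).
Premises 2, 3, 5, 11 do not contribute to this derivation.
So O(d) holds, i.e. F(not d). The claim follows.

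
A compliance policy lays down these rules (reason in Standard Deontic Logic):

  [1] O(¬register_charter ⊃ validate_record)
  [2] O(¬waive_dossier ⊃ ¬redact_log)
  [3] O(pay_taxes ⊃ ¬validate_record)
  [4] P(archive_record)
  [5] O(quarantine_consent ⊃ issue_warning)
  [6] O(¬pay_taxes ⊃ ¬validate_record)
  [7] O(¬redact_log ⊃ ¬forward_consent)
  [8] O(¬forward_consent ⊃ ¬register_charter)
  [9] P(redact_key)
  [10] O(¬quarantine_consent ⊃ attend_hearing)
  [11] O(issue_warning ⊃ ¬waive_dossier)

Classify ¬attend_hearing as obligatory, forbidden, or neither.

Premises 6 and 3 cover both cases: O(¬pay_taxes ⊃ ¬validate_record) and O(pay_taxes ⊃ ¬validate_record). Since ¬pay_taxes ∨ pay_taxes is a tautology, O(¬validate_record) follows.
Premise 1 is O(¬register_charter ⊃ validate_record); contrapositively O(¬validate_record ⊃ register_charter). Since O(¬validate_record) holds, K gives O(register_charter).
Premise 8 is O(¬forward_consent ⊃ ¬register_charter); contrapositively O(register_charter ⊃ forward_consent). Since O(register_charter) holds, K gives O(forward_consent).
Premise 7 is O(¬redact_log ⊃ ¬forward_consent); contrapositively O(forward_consent ⊃ redact_log). Since O(forward_consent) holds, K gives O(redact_log).
The contrapositive of premise 2 (O(¬waive_dossier ⊃ ¬redact_log)) is O(redact_log ⊃ waive_dossier), and O(redact_log) is already established, so O(waive_dossier).
The contrapositive of premise 11 (O(issue_warning ⊃ ¬waive_dossier)) is O(waive_dossier ⊃ ¬issue_warning), and O(waive_dossier) is already established, so O(¬issue_warning).
Premise 5, O(quarantine_consent ⊃ issue_warning), contraposes to O(¬issue_warning ⊃ ¬quarantine_consent); with O(¬issue_warning) we get O(¬quarantine_consent).
Premise 10 is O(¬quarantine_consent ⊃ attend_hearing); since O(¬quarantine_consent), deontic closure gives O(attend_hearing).
Premises 4, 9 do not contribute to this derivation.
Thus O(attend_hearing), which is F(¬attend_hearing): ¬attend_hearing is forbidden.

Forbidden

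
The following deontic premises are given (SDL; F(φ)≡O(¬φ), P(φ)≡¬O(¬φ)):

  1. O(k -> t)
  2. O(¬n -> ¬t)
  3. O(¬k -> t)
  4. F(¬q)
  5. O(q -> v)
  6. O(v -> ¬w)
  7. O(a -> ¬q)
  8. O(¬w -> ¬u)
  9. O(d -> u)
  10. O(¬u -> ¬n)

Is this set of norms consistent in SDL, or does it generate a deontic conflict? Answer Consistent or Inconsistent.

Premises 3 and 1 are O(¬k -> t) and O(k -> t); every ideal world satisfies ¬k or k, so in either case t holds — hence O(t).
Premise 2 is O(¬n -> ¬t); contrapositively O(t -> n). Since O(t) holds, K gives O(n).
The contrapositive of premise 10 (O(¬u -> ¬n)) is O(n -> u), and O(n) is already established, so O(u).
Premise 8 is O(¬w -> ¬u); contrapositively O(u -> w). Since O(u) holds, K gives O(w).
Premise 6 is O(v -> ¬w); contrapositively O(w -> ¬v). Since O(w) holds, K gives O(¬v).
Premise 5 is O(q -> v); contrapositively O(¬v -> ¬q). Since O(¬v) holds, K gives O(¬q).
Yet premise 4 is F(¬q), i.e. O(q).
We now have both O(¬q) and O(q) — q is simultaneously obligatory and forbidden, violating the D-axiom.

Inconsistent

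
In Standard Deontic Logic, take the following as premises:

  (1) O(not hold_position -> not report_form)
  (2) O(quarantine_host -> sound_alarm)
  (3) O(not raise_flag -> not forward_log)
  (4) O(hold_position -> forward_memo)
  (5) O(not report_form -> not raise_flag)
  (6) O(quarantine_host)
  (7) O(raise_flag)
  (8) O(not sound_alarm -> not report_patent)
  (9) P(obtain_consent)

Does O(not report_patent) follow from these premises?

Premise 8 is O(not sound_alarm -> not report_patent), but O(not sound_alarm) is not derivable from the premises, so it does not yield O(not report_patent).
No other premise forces O(not report_patent). An ideal world satisfying every premise can still have not report_patent false, so O(not report_patent) is not derivable.

No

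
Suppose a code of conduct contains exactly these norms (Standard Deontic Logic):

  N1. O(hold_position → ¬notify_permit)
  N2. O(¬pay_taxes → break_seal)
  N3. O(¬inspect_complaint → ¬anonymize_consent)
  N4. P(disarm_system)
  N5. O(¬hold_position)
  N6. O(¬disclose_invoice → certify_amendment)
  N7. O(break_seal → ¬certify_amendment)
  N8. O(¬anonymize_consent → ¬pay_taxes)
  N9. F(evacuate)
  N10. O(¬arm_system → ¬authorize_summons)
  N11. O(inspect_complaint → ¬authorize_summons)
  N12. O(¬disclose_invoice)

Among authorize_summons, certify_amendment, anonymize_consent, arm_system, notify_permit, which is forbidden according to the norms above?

Premise 12 states O(¬disclose_invoice) outright.
From O(¬disclose_invoice) and premise 6, O(¬disclose_invoice → certify_amendment), we obtain O(certify_amendment).
Premise 7 is O(break_seal → ¬certify_amendment); contrapositively O(certify_amendment → ¬break_seal). Since O(certify_amendment) holds, K gives O(¬break_seal).
The contrapositive of premise 2 (O(¬pay_taxes → break_seal)) is O(¬break_seal → pay_taxes), and O(¬break_seal) is already established, so O(pay_taxes).
Premise 8, O(¬anonymize_consent → ¬pay_taxes), contraposes to O(pay_taxes → anonymize_consent); with O(pay_taxes) we get O(anonymize_consent).
The contrapositive of premise 3 (O(¬inspect_complaint → ¬anonymize_consent)) is O(anonymize_consent → inspect_complaint), and O(anonymize_consent) is already established, so O(inspect_complaint).
Premise 11 is O(inspect_complaint → ¬authorize_summons); since O(inspect_complaint), deontic closure gives O(¬authorize_summons).
So O(¬authorize_summons) holds, i.e. authorize_summons is forbidden. None of the other listed options is forbidden under the premises.

authorize_summons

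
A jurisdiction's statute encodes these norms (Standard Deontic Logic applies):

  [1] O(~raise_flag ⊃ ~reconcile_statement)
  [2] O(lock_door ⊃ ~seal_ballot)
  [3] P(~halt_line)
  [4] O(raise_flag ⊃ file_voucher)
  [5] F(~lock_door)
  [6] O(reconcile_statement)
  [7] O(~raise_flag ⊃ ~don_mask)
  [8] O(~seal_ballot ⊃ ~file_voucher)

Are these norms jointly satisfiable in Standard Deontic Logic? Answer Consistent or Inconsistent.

Premise 6 states O(reconcile_statement) outright.
The contrapositive of premise 1 (O(~raise_flag ⊃ ~reconcile_statement)) is O(reconcile_statement ⊃ raise_flag), and O(reconcile_statement) is already established, so O(raise_flag).
With premise 4, O(raise_flag ⊃ file_voucher), the K-axiom yields O(file_voucher).
Premise 8, O(~seal_ballot ⊃ ~file_voucher), contraposes to O(file_voucher ⊃ seal_ballot); with O(file_voucher) we get O(seal_ballot).
Premise 2 is O(lock_door ⊃ ~seal_ballot); contrapositively O(seal_ballot ⊃ ~lock_door). Since O(seal_ballot) holds, K gives O(~lock_door).
But premise 5, F(~lock_door), means O(lock_door).
We now have both O(~lock_door) and O(lock_door) — lock_door is simultaneously obligatory and forbidden, violating the D-axiom.

Inconsistent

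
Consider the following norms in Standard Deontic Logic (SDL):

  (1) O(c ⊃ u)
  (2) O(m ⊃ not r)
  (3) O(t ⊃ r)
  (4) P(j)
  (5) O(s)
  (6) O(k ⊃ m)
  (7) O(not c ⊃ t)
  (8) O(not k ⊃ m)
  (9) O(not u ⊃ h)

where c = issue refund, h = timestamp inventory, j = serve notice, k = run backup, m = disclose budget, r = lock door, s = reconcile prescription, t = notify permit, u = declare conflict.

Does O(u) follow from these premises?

Yes

By case analysis on not k: premise 8 gives O(not k ⊃ m) and premise 6 gives O(k ⊃ m), so O(m) either way.
From O(m) and premise 2, O(m ⊃ not r), we obtain O(not r).
Premise 3 is O(t ⊃ r); contrapositively O(not r ⊃ not t). Since O(not r) holds, K gives O(not t).
Premise 7 is O(not c ⊃ t); contrapositively O(not t ⊃ c). Since O(not t) holds, K gives O(c).
With premise 1, O(c ⊃ u), the K-axiom yields O(u).
Premises 4, 5, 9 do not contribute to this derivation.
So O(u) follows.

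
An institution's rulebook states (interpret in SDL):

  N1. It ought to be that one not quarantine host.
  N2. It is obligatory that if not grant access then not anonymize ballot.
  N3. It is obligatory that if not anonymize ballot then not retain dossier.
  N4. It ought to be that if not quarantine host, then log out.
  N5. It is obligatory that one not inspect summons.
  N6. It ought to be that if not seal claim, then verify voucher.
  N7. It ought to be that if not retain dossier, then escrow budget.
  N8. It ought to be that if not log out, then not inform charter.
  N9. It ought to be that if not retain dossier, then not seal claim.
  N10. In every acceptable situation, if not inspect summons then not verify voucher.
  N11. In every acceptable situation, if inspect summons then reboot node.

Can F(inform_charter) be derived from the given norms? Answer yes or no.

Premise 8 is O(¬log_out → ¬inform_charter), but O(¬log_out) is not derivable from the premises, so it does not yield O(¬inform_charter).
No other premise forces O(¬inform_charter). An ideal world satisfying every premise can still have inform_charter true, so F(inform_charter) is not derivable.

No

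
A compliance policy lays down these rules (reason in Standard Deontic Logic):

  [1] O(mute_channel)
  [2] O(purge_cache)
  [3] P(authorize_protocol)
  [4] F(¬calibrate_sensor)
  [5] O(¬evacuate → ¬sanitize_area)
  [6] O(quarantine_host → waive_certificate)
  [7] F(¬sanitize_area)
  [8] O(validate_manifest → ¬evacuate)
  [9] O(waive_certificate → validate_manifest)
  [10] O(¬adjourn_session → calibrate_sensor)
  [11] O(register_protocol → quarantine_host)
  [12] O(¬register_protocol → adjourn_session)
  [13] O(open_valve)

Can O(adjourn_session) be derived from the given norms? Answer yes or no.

Yes

Premise 7, F(¬sanitize_area), is equivalent to O(sanitize_area).
The contrapositive of premise 5 (O(¬evacuate → ¬sanitize_area)) is O(sanitize_area → evacuate), and O(sanitize_area) is already established, so O(evacuate).
Premise 8, O(validate_manifest → ¬evacuate), contraposes to O(evacuate → ¬validate_manifest); with O(evacuate) we get O(¬validate_manifest).
Premise 9 is O(waive_certificate → validate_manifest); contrapositively O(¬validate_manifest → ¬waive_certificate). Since O(¬validate_manifest) holds, K gives O(¬waive_certificate).
Premise 6, O(quarantine_host → waive_certificate), contraposes to O(¬waive_certificate → ¬quarantine_host); with O(¬waive_certificate) we get O(¬quarantine_host).
Premise 11 is O(register_protocol → quarantine_host); contrapositively O(¬quarantine_host → ¬register_protocol). Since O(¬quarantine_host) holds, K gives O(¬register_protocol).
With premise 12, O(¬register_protocol → adjourn_session), the K-axiom yields O(adjourn_session).
Premises 1, 2, 3, 4, 10, 13 do not contribute to this derivation.
So O(adjourn_session) follows.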